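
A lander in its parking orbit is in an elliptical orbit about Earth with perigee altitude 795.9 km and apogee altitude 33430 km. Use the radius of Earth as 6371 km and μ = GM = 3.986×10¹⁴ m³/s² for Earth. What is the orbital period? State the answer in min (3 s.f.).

T ≈ 597 min

r_p = 6371 + 795.9 = 7166.9 km = 7.1669×10⁶ m.
r_a = 6371 + 33430 = 39801 km = 3.9801×10⁷ m.
Semi-major axis a = (r_p + r_a)/2 = (7166.9 + 39801)/2 = 23484 km = 2.348×10⁷ m.
By Kepler's third law T = 2π√(a³/μ) = 2π × 5.700×10³ = 3.582×10⁴ s.
= 596.9 min.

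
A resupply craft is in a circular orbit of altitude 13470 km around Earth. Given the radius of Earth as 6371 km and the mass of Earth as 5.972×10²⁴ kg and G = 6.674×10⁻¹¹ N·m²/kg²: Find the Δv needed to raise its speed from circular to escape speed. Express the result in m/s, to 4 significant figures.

μ = GM = 6.674×10⁻¹¹ × 5.972×10²⁴ = 3.986×10¹⁴ m³/s².
r = 6371 + 13470 = 19841 km = 1.9841×10⁷ m.
Circular speed v_c = √(μ/r) = 4482 m/s.
Escape speed v_esc = √(2μ/r) = √2 × v_c = 6338 m/s.
Δv = v_esc − v_c = 1857 m/s.

Δv ≈ 1857 m/s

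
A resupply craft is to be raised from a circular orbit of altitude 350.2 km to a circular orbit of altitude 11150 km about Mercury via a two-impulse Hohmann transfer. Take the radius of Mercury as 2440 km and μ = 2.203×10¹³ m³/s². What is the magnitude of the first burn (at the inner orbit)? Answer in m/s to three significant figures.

Δv ≈ 810 m/s

r₁ = 2440 + 350.2 = 2790.2 km = 2.7902×10⁶ m.
r₂ = 2440 + 11150 = 13590 km = 1.3590×10⁷ m.
Transfer ellipse a_t = (r₁ + r₂)/2 = 8.190×10⁶ m.
At r₁: circular v_c1 = √(μ/r₁) = 2810 m/s; transfer-periherm v_p = √[μ(2/r₁ − 1/a_t)] = 3620 m/s.
Δv₁ = v_p − v_c1 = 809.7 m/s.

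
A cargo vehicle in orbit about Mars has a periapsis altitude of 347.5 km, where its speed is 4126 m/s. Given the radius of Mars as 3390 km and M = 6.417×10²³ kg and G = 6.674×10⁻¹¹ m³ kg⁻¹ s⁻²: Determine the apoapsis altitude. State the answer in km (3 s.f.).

μ = GM = 6.674×10⁻¹¹ × 6.417×10²³ = 4.283×10¹³ m³/s².
r_p = 3390 + 347.5 = 3737.5 km = 3.738×10⁶ m.
Specific energy ε = v²/2 − μ/r = -2.947×10⁶ J/kg, so a = −μ/(2ε) = 7.267×10⁶ m.
The apsides satisfy r_p + r_a = 2a, so the apoapsis radius is 2a − r_p = 1.080×10⁷ m = 10796 km.
Apoapsis altitude = 10796 − 3390 = 7405.9 km.

apoapsis altitude ≈ 7410 km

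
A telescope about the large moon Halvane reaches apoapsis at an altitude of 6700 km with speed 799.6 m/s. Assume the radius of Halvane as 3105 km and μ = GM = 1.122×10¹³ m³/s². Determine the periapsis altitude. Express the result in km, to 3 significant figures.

periapsis altitude ≈ 696 km

r_a = 3105 + 6700 = 9805.0 km = 9.805×10⁶ m.
Specific energy ε = v²/2 − μ/r = -8.246×10⁵ J/kg, so a = −μ/(2ε) = 6.803×10⁶ m.
The apsides satisfy r_p + r_a = 2a, so the periapsis radius is 2a − r_a = 3.801×10⁶ m = 3801.0 km.
Periapsis altitude = 3801.0 − 3105 = 696.04 km.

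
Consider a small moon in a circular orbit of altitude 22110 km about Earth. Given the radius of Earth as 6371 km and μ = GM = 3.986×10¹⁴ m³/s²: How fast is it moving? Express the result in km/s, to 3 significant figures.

r = 6371 + 22110 = 28481 km = 2.8481×10⁷ m.
For a circular orbit v = √(μ/r) = √(3.986×10¹⁴ / 2.848×10⁷) = √(1.400×10⁷) = 3741 m/s.
That is 3.741 km/s.

v ≈ 3.74 km/s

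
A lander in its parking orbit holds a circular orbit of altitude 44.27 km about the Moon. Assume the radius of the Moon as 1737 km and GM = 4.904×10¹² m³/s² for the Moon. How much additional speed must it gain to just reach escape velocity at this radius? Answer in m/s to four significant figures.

r = 1737 + 44.27 = 1781.3 km = 1.7813×10⁶ m.
Circular speed v_c = √(μ/r) = 1659 m/s.
Escape speed v_esc = √(2μ/r) = √2 × v_c = 2347 m/s.
Δv = v_esc − v_c = 687.3 m/s.

Δv ≈ 687.3 m/s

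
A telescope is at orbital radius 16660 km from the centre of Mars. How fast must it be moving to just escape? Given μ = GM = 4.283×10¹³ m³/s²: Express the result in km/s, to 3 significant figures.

v_esc ≈ 2.27 km/s

r = 16660 km = 1.666×10⁷ m.
Escape speed v_esc = √(2μ/r) = √(2 × 4.283×10¹³ / 1.666×10⁷) = √(5.142×10⁶) = 2268 m/s.
= 2.268 km/s.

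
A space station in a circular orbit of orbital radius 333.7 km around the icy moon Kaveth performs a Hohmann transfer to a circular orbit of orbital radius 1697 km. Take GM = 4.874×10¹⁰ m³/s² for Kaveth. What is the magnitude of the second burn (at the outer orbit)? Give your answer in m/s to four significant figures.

Δv ≈ 72.32 m/s

r₁ = 333.7 km = 3.337×10⁵ m.
r₂ = 1697 km = 1.697×10⁶ m.
Transfer ellipse a_t = (r₁ + r₂)/2 = 1.015×10⁶ m.
At r₁: circular v_c1 = √(μ/r₁) = 382.2 m/s; transfer-periapsis v_p = √[μ(2/r₁ − 1/a_t)] = 494.1 m/s.
At r₂: circular v_c2 = √(μ/r₂) = 169.5 m/s; transfer-apoapsis v_a = √[μ(2/r₂ − 1/a_t)] = 97.16 m/s.
Δv₂ = v_c2 − v_a = 72.32 m/s.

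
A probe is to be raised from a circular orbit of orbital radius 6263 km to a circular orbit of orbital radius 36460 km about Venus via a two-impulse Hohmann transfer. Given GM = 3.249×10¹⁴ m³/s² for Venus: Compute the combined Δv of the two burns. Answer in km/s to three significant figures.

r₁ = 6263 km = 6.263×10⁶ m.
r₂ = 36460 km = 3.646×10⁷ m.
Transfer ellipse a_t = (r₁ + r₂)/2 = 2.136×10⁷ m.
At r₁: circular v_c1 = √(μ/r₁) = 7203 m/s; transfer-periapsis v_p = √[μ(2/r₁ − 1/a_t)] = 9410 m/s.
Δv₁ = v_p − v_c1 = 2207 m/s.
At r₂: circular v_c2 = √(μ/r₂) = 2985 m/s; transfer-apoapsis v_a = √[μ(2/r₂ − 1/a_t)] = 1616 m/s.
Δv₂ = v_c2 − v_a = 1369 m/s.
Total Δv = Δv₁ + Δv₂ = 3576 m/s = 3.576 km/s.

Δv_total ≈ 3.58 km/s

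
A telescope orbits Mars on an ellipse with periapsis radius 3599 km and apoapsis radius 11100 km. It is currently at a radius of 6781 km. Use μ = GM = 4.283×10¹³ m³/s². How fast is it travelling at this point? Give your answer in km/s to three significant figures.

v ≈ 2.61 km/s

Semi-major axis a = (r_p + r_a)/2 = 7349.5 km = 7.350×10⁶ m.
Vis-viva: v² = μ(2/r − 1/a) = 4.283×10¹³ × (2.949×10⁻⁷ − 1.361×10⁻⁷) = 6.805×10⁶ m²/s².
v = 2609 m/s = 2.609 km/s.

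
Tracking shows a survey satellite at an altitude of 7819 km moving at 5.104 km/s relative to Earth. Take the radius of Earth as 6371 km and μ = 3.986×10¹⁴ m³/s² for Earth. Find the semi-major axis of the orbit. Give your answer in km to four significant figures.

a ≈ 13230 km

r = 6371 + 7819 = 14190 km = 1.419×10⁷ m.
Vis-viva rearranged: 1/a = 2/r − v²/μ = 1.409×10⁻⁷ − 6.536×10⁻⁸ = 7.559×10⁻⁸ m⁻¹.
a = 1.323×10⁷ m = 13230 km.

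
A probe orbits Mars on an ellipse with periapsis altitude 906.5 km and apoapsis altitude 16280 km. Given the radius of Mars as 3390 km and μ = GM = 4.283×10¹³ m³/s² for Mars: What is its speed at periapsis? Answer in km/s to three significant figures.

v ≈ 4.05 km/s

r_p = 3390 + 906.5 = 4296.5 km = 4.2965×10⁶ m.
r_a = 3390 + 16280 = 19670 km = 1.9670×10⁷ m.
Semi-major axis a = (r_p + r_a)/2 = 11983 km = 1.198×10⁷ m.
Vis-viva: v² = μ(2/r − 1/a) = 4.283×10¹³ × (4.655×10⁻⁷ − 8.345×10⁻⁸) = 1.636×10⁷ m²/s².
v = 4045 m/s = 4.045 km/s.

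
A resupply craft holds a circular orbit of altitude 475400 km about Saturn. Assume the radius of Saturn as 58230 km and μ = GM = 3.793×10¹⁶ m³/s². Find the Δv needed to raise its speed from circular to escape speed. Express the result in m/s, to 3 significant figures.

r = 58230 + 475400 = 533630 km = 5.3363×10⁸ m.
Circular speed v_c = √(μ/r) = 8431 m/s.
Escape speed v_esc = √(2μ/r) = √2 × v_c = 11920 m/s.
Δv = v_esc − v_c = 3492 m/s.

Δv ≈ 3490 m/s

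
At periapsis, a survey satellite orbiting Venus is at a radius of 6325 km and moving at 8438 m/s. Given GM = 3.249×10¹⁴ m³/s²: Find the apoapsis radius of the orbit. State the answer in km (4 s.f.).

apoapsis radius ≈ 14280 km

r_p = 6.325×10⁶ m.
Specific energy ε = v²/2 − μ/r = -1.577×10⁷ J/kg, so a = −μ/(2ε) = 1.030×10⁷ m.
The apsides satisfy r_p + r_a = 2a, so the apoapsis radius is 2a − r_p = 1.428×10⁷ m = 14280 km.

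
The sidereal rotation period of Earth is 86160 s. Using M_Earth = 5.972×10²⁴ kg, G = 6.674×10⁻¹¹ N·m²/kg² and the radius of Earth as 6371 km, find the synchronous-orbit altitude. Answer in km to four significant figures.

h_sync ≈ 35790 km

μ = GM = 6.674×10⁻¹¹ × 5.972×10²⁴ = 3.986×10¹⁴ m³/s².
A synchronous orbit has period T, so by Kepler's third law a = (μT²/4π²)^(1/3).
μT²/4π² = 3.986×10¹⁴ × (8.616×10⁴)² / 39.48 = 7.495×10²² m³.
a = 4.216×10⁷ m = 42162 km.
Altitude h = a − R = 42162 − 6371 = 35791 km.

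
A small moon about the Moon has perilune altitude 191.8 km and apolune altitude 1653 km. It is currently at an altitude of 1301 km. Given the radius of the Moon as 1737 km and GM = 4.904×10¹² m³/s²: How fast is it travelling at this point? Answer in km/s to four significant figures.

v ≈ 1.177 km/s

r_p = 1737 + 191.8 = 1928.8 km = 1.9288×10⁶ m.
r_a = 1737 + 1653 = 3390.0 km = 3.3900×10⁶ m.
r = 1737 + 1301 = 3038.0 km = 3.038×10⁶ m.
Semi-major axis a = (r_p + r_a)/2 = 2659.4 km = 2.659×10⁶ m.
Vis-viva: v² = μ(2/r − 1/a) = 4.904×10¹² × (6.583×10⁻⁷ − 3.760×10⁻⁷) = 1.384×10⁶ m²/s².
v = 1177 m/s = 1.177 km/s.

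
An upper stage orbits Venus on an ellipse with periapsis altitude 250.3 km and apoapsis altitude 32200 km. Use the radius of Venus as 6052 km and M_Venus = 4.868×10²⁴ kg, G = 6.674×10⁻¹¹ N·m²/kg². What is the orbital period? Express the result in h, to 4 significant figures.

T ≈ 10.18 h

μ = GM = 6.674×10⁻¹¹ × 4.868×10²⁴ = 3.249×10¹⁴ m³/s².
r_p = 6052 + 250.3 = 6302.3 km = 6.3023×10⁶ m.
r_a = 6052 + 32200 = 38252 km = 3.8252×10⁷ m.
Semi-major axis a = (r_p + r_a)/2 = (6302.3 + 38252)/2 = 22277 km = 2.228×10⁷ m.
By Kepler's third law T = 2π√(a³/μ) = 2π × 5.833×10³ = 3.665×10⁴ s.
= 10.18 h.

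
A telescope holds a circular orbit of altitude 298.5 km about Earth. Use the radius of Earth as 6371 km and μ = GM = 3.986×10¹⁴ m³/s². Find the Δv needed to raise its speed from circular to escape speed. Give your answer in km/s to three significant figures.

r = 6371 + 298.5 = 6669.5 km = 6.6695×10⁶ m.
Circular speed v_c = √(μ/r) = 7731 m/s.
Escape speed v_esc = √(2μ/r) = √2 × v_c = 10930 m/s.
Δv = v_esc − v_c = 3202 m/s = 3.202 km/s.

Δv ≈ 3.20 km/s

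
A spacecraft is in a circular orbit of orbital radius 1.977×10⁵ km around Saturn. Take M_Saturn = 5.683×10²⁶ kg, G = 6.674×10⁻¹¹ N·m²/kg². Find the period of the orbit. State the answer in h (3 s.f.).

μ = GM = 6.674×10⁻¹¹ × 5.683×10²⁶ = 3.793×10¹⁶ m³/s².
r = 1.977×10⁵ km = 1.977×10⁸ m.
Kepler's third law: T = 2π√(r³/μ) = 2π√((1.977×10⁸)³ / 3.793×10¹⁶).
r³/μ = 2.037×10⁸ s², so T = 2π × 1.427×10⁴ = 8.968×10⁴ s.
Converting: 8.968×10⁴ s ÷ 3600 = 24.91 h.

T ≈ 24.9 h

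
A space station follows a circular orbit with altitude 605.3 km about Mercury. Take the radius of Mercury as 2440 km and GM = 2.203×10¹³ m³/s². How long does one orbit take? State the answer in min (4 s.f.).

T ≈ 118.6 min

r = 2440 + 605.3 = 3045.3 km = 3.0453×10⁶ m.
Kepler's third law: T = 2π√(r³/μ) = 2π√((3.045×10⁶)³ / 2.203×10¹³).
r³/μ = 1.282×10⁶ s², so T = 2π × 1.132×10³ = 7.114×10³ s.
Converting: 7.114×10³ s ÷ 60.00 = 118.6 min.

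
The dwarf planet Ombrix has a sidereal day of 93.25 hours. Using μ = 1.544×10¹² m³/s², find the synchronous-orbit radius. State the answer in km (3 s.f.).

r_sync ≈ 16400 km

T = 93.25 hours = 3.357×10⁵ s.
A synchronous orbit has period T, so by Kepler's third law a = (μT²/4π²)^(1/3).
μT²/4π² = 1.544×10¹² × (3.357×10⁵)² / 39.48 = 4.407×10²¹ m³.
a = 1.640×10⁷ m = 16396 km.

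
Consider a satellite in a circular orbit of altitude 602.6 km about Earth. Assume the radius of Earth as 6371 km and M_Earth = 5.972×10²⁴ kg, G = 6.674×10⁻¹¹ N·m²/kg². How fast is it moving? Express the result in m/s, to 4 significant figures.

μ = GM = 6.674×10⁻¹¹ × 5.972×10²⁴ = 3.986×10¹⁴ m³/s².
r = 6371 + 602.6 = 6973.6 km = 6.9736×10⁶ m.
For a circular orbit v = √(μ/r) = √(3.986×10¹⁴ / 6.974×10⁶) = √(5.715×10⁷) = 7560 m/s.

v ≈ 7560 m/s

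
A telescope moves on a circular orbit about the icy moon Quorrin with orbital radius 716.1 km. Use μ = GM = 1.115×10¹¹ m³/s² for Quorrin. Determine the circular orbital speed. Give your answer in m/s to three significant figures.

v ≈ 395 m/s

r = 716.1 km = 7.161×10⁵ m.
For a circular orbit v = √(μ/r) = √(1.115×10¹¹ / 7.161×10⁵) = √(1.557×10⁵) = 394.6 m/s.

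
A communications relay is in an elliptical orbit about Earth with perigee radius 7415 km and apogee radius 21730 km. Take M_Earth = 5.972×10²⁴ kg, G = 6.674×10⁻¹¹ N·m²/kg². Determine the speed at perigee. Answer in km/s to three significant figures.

μ = GM = 6.674×10⁻¹¹ × 5.972×10²⁴ = 3.986×10¹⁴ m³/s².
Semi-major axis a = (r_p + r_a)/2 = 14572 km = 1.457×10⁷ m.
Vis-viva: v² = μ(2/r − 1/a) = 3.986×10¹⁴ × (2.697×10⁻⁷ − 6.862×10⁻⁸) = 8.015×10⁷ m²/s².
v = 8953 m/s = 8.953 km/s.

v ≈ 8.95 km/s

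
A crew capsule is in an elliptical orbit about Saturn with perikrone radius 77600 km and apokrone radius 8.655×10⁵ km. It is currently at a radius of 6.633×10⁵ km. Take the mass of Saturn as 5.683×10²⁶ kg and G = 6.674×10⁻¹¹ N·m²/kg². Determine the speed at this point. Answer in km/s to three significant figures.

μ = GM = 6.674×10⁻¹¹ × 5.683×10²⁶ = 3.793×10¹⁶ m³/s².
Semi-major axis a = (r_p + r_a)/2 = 4.7155×10⁵ km = 4.716×10⁸ m.
Vis-viva: v² = μ(2/r − 1/a) = 3.793×10¹⁶ × (3.015×10⁻⁹ − 2.121×10⁻⁹) = 3.393×10⁷ m²/s².
v = 5825 m/s = 5.825 km/s.

v ≈ 5.82 km/s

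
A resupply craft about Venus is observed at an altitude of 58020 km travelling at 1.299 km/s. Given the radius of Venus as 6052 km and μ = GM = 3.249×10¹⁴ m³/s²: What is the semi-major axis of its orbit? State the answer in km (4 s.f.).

a ≈ 38430 km

r = 6052 + 58020 = 64072 km = 6.407×10⁷ m.
Specific orbital energy ε = v²/2 − μ/r = (1299)²/2 − 3.249×10¹⁴/6.407×10⁷ = -4.227×10⁶ J/kg.
Since ε = −μ/(2a), a = −μ/(2ε) = 3.843×10⁷ m = 38430 km.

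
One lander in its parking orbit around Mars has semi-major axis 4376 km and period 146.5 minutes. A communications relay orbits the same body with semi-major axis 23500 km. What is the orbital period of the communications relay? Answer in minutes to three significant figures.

T₂ ≈ 1820 minutes

Kepler's third law: T² ∝ a³, so T₂ = T₁ (a₂/a₁)^(3/2).
a₂/a₁ = 5.370, (a₂/a₁)^(3/2) = 12.44.
T₂ = 146.5 × 12.44 = 1823 minutes.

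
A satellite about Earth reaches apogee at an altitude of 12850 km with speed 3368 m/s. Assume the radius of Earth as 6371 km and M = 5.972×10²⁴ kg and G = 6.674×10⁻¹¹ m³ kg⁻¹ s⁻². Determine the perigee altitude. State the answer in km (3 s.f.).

μ = GM = 6.674×10⁻¹¹ × 5.972×10²⁴ = 3.986×10¹⁴ m³/s².
r_a = 6371 + 12850 = 19221 km = 1.922×10⁷ m.
Specific energy ε = v²/2 − μ/r = -1.506×10⁷ J/kg, so a = −μ/(2ε) = 1.323×10⁷ m.
The apsides satisfy r_p + r_a = 2a, so the perigee radius is 2a − r_a = 7.237×10⁶ m = 7236.6 km.
Perigee altitude = 7236.6 − 6371 = 865.60 km.

perigee altitude ≈ 866 km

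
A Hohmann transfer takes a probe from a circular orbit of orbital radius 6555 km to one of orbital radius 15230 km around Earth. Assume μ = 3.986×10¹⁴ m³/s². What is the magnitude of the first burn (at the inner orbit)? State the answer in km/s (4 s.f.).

r₁ = 6555 km = 6.555×10⁶ m.
r₂ = 15230 km = 1.523×10⁷ m.
Transfer ellipse a_t = (r₁ + r₂)/2 = 1.089×10⁷ m.
At r₁: circular v_c1 = √(μ/r₁) = 7798 m/s; transfer-perigee v_p = √[μ(2/r₁ − 1/a_t)] = 9221 m/s.
Δv₁ = v_p − v_c1 = 1423 m/s.
= 1.423 km/s.

Δv ≈ 1.423 km/s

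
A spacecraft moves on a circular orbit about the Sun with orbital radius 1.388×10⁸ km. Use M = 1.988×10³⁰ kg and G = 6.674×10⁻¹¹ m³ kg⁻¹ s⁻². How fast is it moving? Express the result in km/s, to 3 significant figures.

μ = GM = 6.674×10⁻¹¹ × 1.988×10³⁰ = 1.327×10²⁰ m³/s².
r = 1.388×10⁸ km = 1.388×10¹¹ m.
For a circular orbit v = √(μ/r) = √(1.327×10²⁰ / 1.388×10¹¹) = √(9.559×10⁸) = 30920 m/s.
That is 30.92 km/s.

v ≈ 30.9 km/s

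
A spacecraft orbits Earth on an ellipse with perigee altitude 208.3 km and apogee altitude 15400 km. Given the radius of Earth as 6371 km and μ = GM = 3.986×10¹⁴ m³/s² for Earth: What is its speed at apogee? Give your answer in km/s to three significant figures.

r_p = 6371 + 208.3 = 6579.3 km = 6.5793×10⁶ m.
r_a = 6371 + 15400 = 21771 km = 2.1771×10⁷ m.
Semi-major axis a = (r_p + r_a)/2 = 14175 km = 1.418×10⁷ m.
Vis-viva: v² = μ(2/r − 1/a) = 3.986×10¹⁴ × (9.187×10⁻⁸ − 7.055×10⁻⁸) = 8.498×10⁶ m²/s².
v = 2915 m/s = 2.915 km/s.

v ≈ 2.92 km/s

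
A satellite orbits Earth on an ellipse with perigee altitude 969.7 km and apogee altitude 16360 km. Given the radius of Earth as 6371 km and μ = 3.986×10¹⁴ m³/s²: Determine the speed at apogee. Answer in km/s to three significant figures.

v ≈ 2.93 km/s

r_p = 6371 + 969.7 = 7340.7 km = 7.3407×10⁶ m.
r_a = 6371 + 16360 = 22731 km = 2.2731×10⁷ m.
Semi-major axis a = (r_p + r_a)/2 = 15036 km = 1.504×10⁷ m.
Vis-viva: v² = μ(2/r − 1/a) = 3.986×10¹⁴ × (8.799×10⁻⁸ − 6.651×10⁻⁸) = 8.561×10⁶ m²/s².
v = 2926 m/s = 2.926 km/s.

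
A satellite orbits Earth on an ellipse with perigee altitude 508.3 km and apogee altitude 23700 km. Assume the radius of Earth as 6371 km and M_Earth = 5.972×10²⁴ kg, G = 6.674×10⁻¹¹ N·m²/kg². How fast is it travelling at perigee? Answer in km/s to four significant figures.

μ = GM = 6.674×10⁻¹¹ × 5.972×10²⁴ = 3.986×10¹⁴ m³/s².
r_p = 6371 + 508.3 = 6879.3 km = 6.8793×10⁶ m.
r_a = 6371 + 23700 = 30071 km = 3.0071×10⁷ m.
Semi-major axis a = (r_p + r_a)/2 = 18475 km = 1.848×10⁷ m.
Vis-viva: v² = μ(2/r − 1/a) = 3.986×10¹⁴ × (2.907×10⁻⁷ − 5.413×10⁻⁸) = 9.430×10⁷ m²/s².
v = 9711 m/s = 9.711 km/s.

v ≈ 9.711 km/s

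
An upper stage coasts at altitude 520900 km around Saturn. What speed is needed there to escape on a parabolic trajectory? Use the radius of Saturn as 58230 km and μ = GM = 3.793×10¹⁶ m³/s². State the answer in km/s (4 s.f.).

v_esc ≈ 11.45 km/s

r = 58230 + 520900 = 579130 km = 5.7913×10⁸ m.
Escape speed v_esc = √(2μ/r) = √(2 × 3.793×10¹⁶ / 5.791×10⁸) = √(1.310×10⁸) = 11450 m/s.
= 11.45 km/s.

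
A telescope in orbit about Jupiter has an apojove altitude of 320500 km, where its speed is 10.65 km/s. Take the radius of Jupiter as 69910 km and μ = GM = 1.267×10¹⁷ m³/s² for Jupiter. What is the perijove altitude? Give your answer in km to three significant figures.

r_a = 69910 + 320500 = 3.9041×10⁵ km = 3.904×10⁸ m.
Specific energy ε = v²/2 − μ/r = -2.678×10⁸ J/kg, so a = −μ/(2ε) = 2.365×10⁸ m.
The apsides satisfy r_p + r_a = 2a, so the perijove radius is 2a − r_a = 8.267×10⁷ m = 82670 km.
Perijove altitude = 82670 − 69910 = 12760 km.

perijove altitude ≈ 12800 km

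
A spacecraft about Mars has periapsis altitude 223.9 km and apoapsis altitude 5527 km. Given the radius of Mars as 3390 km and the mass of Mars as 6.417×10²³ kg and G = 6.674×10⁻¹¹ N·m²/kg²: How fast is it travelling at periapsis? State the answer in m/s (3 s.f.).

v ≈ 4110 m/s

μ = GM = 6.674×10⁻¹¹ × 6.417×10²³ = 4.283×10¹³ m³/s².
r_p = 3390 + 223.9 = 3613.9 km = 3.6139×10⁶ m.
r_a = 3390 + 5527 = 8917.0 km = 8.9170×10⁶ m.
Semi-major axis a = (r_p + r_a)/2 = 6265.4 km = 6.265×10⁶ m.
Vis-viva: v² = μ(2/r − 1/a) = 4.283×10¹³ × (5.534×10⁻⁷ − 1.596×10⁻⁷) = 1.687×10⁷ m²/s².
v = 4107 m/s.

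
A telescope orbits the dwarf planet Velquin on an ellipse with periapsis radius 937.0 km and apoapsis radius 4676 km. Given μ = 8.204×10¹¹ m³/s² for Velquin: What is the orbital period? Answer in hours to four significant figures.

T ≈ 9.060 hours

Semi-major axis a = (r_p + r_a)/2 = (937.00 + 4676.0)/2 = 2806.5 km = 2.806×10⁶ m.
By Kepler's third law T = 2π√(a³/μ) = 2π × 5.191×10³ = 3.261×10⁴ s.
= 9.060 hours.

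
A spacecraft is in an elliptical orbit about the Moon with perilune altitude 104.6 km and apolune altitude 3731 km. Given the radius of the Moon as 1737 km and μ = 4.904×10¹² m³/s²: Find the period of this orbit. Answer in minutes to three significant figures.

T ≈ 330 minutes

r_p = 1737 + 104.6 = 1841.6 km = 1.8416×10⁶ m.
r_a = 1737 + 3731 = 5468.0 km = 5.4680×10⁶ m.
Semi-major axis a = (r_p + r_a)/2 = (1841.6 + 5468.0)/2 = 3654.8 km = 3.655×10⁶ m.
By Kepler's third law T = 2π√(a³/μ) = 2π × 3.155×10³ = 1.982×10⁴ s.
= 330.4 minutes.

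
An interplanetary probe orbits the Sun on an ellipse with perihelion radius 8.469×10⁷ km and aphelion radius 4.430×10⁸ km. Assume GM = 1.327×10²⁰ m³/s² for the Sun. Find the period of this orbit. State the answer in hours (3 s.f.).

Semi-major axis a = (r_p + r_a)/2 = (8.4690×10⁷ + 4.4300×10⁸)/2 = 2.6384×10⁸ km = 2.638×10¹¹ m.
By Kepler's third law T = 2π√(a³/μ) = 2π × 1.176×10⁷ = 7.392×10⁷ s.
= 20530 hours.

T ≈ 20500 hours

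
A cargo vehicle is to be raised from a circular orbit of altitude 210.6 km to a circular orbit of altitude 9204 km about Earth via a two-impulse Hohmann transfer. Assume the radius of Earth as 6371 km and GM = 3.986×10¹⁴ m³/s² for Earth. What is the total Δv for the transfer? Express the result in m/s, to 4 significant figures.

Δv_total ≈ 2605 m/s

r₁ = 6371 + 210.6 = 6581.6 km = 6.5816×10⁶ m.
r₂ = 6371 + 9204 = 15575 km = 1.5575×10⁷ m.
Transfer ellipse a_t = (r₁ + r₂)/2 = 1.108×10⁷ m.
At r₁: circular v_c1 = √(μ/r₁) = 7782 m/s; transfer-perigee v_p = √[μ(2/r₁ − 1/a_t)] = 9227 m/s.
Δv₁ = v_p − v_c1 = 1445 m/s.
At r₂: circular v_c2 = √(μ/r₂) = 5059 m/s; transfer-apogee v_a = √[μ(2/r₂ − 1/a_t)] = 3899 m/s.
Δv₂ = v_c2 − v_a = 1160 m/s.
Total Δv = Δv₁ + Δv₂ = 2605 m/s.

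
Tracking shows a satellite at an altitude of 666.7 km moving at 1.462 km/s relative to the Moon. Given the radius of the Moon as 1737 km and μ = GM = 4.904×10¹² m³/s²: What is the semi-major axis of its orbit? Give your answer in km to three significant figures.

r = 1737 + 666.7 = 2403.7 km = 2.404×10⁶ m.
Specific orbital energy ε = v²/2 − μ/r = (1462)²/2 − 4.904×10¹²/2.404×10⁶ = -9.715×10⁵ J/kg.
Since ε = −μ/(2a), a = −μ/(2ε) = 2.524×10⁶ m = 2524.0 km.

a ≈ 2520 km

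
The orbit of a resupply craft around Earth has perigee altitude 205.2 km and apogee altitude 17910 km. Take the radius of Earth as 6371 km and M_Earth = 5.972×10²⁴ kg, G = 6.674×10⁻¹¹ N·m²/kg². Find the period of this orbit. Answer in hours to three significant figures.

μ = GM = 6.674×10⁻¹¹ × 5.972×10²⁴ = 3.986×10¹⁴ m³/s².
r_p = 6371 + 205.2 = 6576.2 km = 6.5762×10⁶ m.
r_a = 6371 + 17910 = 24281 km = 2.4281×10⁷ m.
Semi-major axis a = (r_p + r_a)/2 = (6576.2 + 24281)/2 = 15429 km = 1.543×10⁷ m.
By Kepler's third law T = 2π√(a³/μ) = 2π × 3.036×10³ = 1.907×10⁴ s.
= 5.298 hours.

T ≈ 5.30 hours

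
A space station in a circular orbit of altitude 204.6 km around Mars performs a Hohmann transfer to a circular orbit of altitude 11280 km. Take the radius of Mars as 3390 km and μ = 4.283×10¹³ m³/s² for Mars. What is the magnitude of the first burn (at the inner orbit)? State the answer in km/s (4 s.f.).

r₁ = 3390 + 204.6 = 3594.6 km = 3.5946×10⁶ m.
r₂ = 3390 + 11280 = 14670 km = 1.4670×10⁷ m.
Transfer ellipse a_t = (r₁ + r₂)/2 = 9.132×10⁶ m.
At r₁: circular v_c1 = √(μ/r₁) = 3452 m/s; transfer-periapsis v_p = √[μ(2/r₁ − 1/a_t)] = 4375 m/s.
Δv₁ = v_p − v_c1 = 923.1 m/s.
= 0.9231 km/s.

Δv ≈ 0.9231 km/s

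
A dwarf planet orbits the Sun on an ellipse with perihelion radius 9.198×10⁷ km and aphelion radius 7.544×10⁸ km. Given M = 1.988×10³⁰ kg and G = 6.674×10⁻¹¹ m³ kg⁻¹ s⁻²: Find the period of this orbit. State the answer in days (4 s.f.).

μ = GM = 6.674×10⁻¹¹ × 1.988×10³⁰ = 1.327×10²⁰ m³/s².
Semi-major axis a = (r_p + r_a)/2 = (9.1980×10⁷ + 7.5440×10⁸)/2 = 4.2319×10⁸ km = 4.232×10¹¹ m.
By Kepler's third law T = 2π√(a³/μ) = 2π × 2.390×10⁷ = 1.502×10⁸ s.
= 1738 days.

T ≈ 1738 days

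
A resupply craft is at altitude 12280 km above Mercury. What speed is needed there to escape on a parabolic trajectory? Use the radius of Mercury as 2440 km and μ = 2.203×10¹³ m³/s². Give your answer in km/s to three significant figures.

r = 2440 + 12280 = 14720 km = 1.4720×10⁷ m.
Escape speed v_esc = √(2μ/r) = √(2 × 2.203×10¹³ / 1.472×10⁷) = √(2.993×10⁶) = 1730 m/s.
= 1.730 km/s.

v_esc ≈ 1.73 km/s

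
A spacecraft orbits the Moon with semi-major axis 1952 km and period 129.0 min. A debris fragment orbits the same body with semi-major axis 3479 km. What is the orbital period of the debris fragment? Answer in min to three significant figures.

Kepler's third law: T² ∝ a³, so T₂ = T₁ (a₂/a₁)^(3/2).
a₂/a₁ = 1.782, (a₂/a₁)^(3/2) = 2.379.
T₂ = 129.0 × 2.379 = 306.9 min.

T₂ ≈ 307 min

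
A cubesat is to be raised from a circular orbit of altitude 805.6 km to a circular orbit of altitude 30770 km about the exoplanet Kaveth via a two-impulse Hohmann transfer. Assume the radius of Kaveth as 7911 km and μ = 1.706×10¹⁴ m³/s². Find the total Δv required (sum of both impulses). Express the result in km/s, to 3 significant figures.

r₁ = 7911 + 805.6 = 8716.6 km = 8.7166×10⁶ m.
r₂ = 7911 + 30770 = 38681 km = 3.8681×10⁷ m.
Transfer ellipse a_t = (r₁ + r₂)/2 = 2.370×10⁷ m.
At r₁: circular v_c1 = √(μ/r₁) = 4424 m/s; transfer-periapsis v_p = √[μ(2/r₁ − 1/a_t)] = 5652 m/s.
Δv₁ = v_p − v_c1 = 1228 m/s.
At r₂: circular v_c2 = √(μ/r₂) = 2100 m/s; transfer-apoapsis v_a = √[μ(2/r₂ − 1/a_t)] = 1274 m/s.
Δv₂ = v_c2 − v_a = 826.5 m/s.
Total Δv = Δv₁ + Δv₂ = 2054 m/s = 2.054 km/s.

Δv_total ≈ 2.05 km/s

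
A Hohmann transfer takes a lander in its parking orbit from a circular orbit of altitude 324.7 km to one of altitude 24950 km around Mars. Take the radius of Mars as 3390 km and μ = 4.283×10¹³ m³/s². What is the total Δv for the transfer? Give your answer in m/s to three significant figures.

Δv_total ≈ 1760 m/s

r₁ = 3390 + 324.7 = 3714.7 km = 3.7147×10⁶ m.
r₂ = 3390 + 24950 = 28340 km = 2.8340×10⁷ m.
Transfer ellipse a_t = (r₁ + r₂)/2 = 1.603×10⁷ m.
At r₁: circular v_c1 = √(μ/r₁) = 3396 m/s; transfer-periapsis v_p = √[μ(2/r₁ − 1/a_t)] = 4515 m/s.
Δv₁ = v_p − v_c1 = 1120 m/s.
At r₂: circular v_c2 = √(μ/r₂) = 1229 m/s; transfer-apoapsis v_a = √[μ(2/r₂ − 1/a_t)] = 591.8 m/s.
Δv₂ = v_c2 − v_a = 637.5 m/s.
Total Δv = Δv₁ + Δv₂ = 1757 m/s.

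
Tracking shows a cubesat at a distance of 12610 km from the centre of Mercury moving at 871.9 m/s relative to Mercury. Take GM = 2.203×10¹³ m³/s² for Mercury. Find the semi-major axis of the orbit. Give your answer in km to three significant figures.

a ≈ 8060 km

r = 1.261×10⁷ m.
Specific orbital energy ε = v²/2 − μ/r = (871.9)²/2 − 2.203×10¹³/1.261×10⁷ = -1.367×10⁶ J/kg.
Since ε = −μ/(2a), a = −μ/(2ε) = 8.058×10⁶ m = 8058.3 km.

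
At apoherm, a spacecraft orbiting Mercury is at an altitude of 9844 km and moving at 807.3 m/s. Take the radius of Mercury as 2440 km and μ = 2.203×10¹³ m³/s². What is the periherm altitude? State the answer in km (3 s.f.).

r_a = 2440 + 9844 = 12284 km = 1.228×10⁷ m.
Specific energy ε = v²/2 − μ/r = -1.468×10⁶ J/kg, so a = −μ/(2ε) = 7.506×10⁶ m.
The apsides satisfy r_p + r_a = 2a, so the periherm radius is 2a − r_a = 2.728×10⁶ m = 2727.7 km.
Periherm altitude = 2727.7 − 2440 = 287.69 km.

periherm altitude ≈ 288 km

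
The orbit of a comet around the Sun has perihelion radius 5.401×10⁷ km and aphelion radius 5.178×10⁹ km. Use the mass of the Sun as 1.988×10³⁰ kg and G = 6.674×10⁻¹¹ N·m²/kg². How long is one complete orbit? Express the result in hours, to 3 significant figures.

μ = GM = 6.674×10⁻¹¹ × 1.988×10³⁰ = 1.327×10²⁰ m³/s².
Semi-major axis a = (r_p + r_a)/2 = (5.4010×10⁷ + 5.1780×10⁹)/2 = 2.6160×10⁹ km = 2.616×10¹² m.
By Kepler's third law T = 2π√(a³/μ) = 2π × 3.673×10⁸ = 2.308×10⁹ s.
= 6.411×10⁵ hours.

T ≈ 641000 hours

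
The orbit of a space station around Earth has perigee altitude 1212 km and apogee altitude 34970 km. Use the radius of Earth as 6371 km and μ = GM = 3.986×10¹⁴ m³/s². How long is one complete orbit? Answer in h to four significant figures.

T ≈ 10.58 h

r_p = 6371 + 1212 = 7583.0 km = 7.5830×10⁶ m.
r_a = 6371 + 34970 = 41341 km = 4.1341×10⁷ m.
Semi-major axis a = (r_p + r_a)/2 = (7583.0 + 41341)/2 = 24462 km = 2.446×10⁷ m.
By Kepler's third law T = 2π√(a³/μ) = 2π × 6.060×10³ = 3.808×10⁴ s.
= 10.58 h.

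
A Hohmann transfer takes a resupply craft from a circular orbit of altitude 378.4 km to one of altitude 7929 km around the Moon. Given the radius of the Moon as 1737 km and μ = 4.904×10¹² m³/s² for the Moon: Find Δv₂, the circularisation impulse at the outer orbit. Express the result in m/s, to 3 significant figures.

r₁ = 1737 + 378.4 = 2115.4 km = 2.1154×10⁶ m.
r₂ = 1737 + 7929 = 9666.0 km = 9.6660×10⁶ m.
Transfer ellipse a_t = (r₁ + r₂)/2 = 5.891×10⁶ m.
At r₁: circular v_c1 = √(μ/r₁) = 1523 m/s; transfer-perilune v_p = √[μ(2/r₁ − 1/a_t)] = 1950 m/s.
At r₂: circular v_c2 = √(μ/r₂) = 712.3 m/s; transfer-apolune v_a = √[μ(2/r₂ − 1/a_t)] = 426.8 m/s.
Δv₂ = v_c2 − v_a = 285.4 m/s.

Δv ≈ 285 m/s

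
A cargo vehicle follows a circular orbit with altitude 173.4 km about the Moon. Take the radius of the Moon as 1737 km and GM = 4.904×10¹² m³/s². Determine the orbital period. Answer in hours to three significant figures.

T ≈ 2.08 hours

r = 1737 + 173.4 = 1910.4 km = 1.9104×10⁶ m.
Kepler's third law: T = 2π√(r³/μ) = 2π√((1.910×10⁶)³ / 4.904×10¹²).
r³/μ = 1.422×10⁶ s², so T = 2π × 1.192×10³ = 7.492×10³ s.
Converting: 7.492×10³ s ÷ 3600 = 2.081 hours.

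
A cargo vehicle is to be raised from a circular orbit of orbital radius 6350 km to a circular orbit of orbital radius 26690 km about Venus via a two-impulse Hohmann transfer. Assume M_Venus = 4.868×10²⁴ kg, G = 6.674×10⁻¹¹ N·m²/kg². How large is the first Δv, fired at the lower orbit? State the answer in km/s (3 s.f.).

μ = GM = 6.674×10⁻¹¹ × 4.868×10²⁴ = 3.249×10¹⁴ m³/s².
r₁ = 6350 km = 6.350×10⁶ m.
r₂ = 26690 km = 2.669×10⁷ m.
Transfer ellipse a_t = (r₁ + r₂)/2 = 1.652×10⁷ m.
At r₁: circular v_c1 = √(μ/r₁) = 7153 m/s; transfer-periapsis v_p = √[μ(2/r₁ − 1/a_t)] = 9092 m/s.
Δv₁ = v_p − v_c1 = 1939 m/s.
= 1.939 km/s.

Δv ≈ 1.94 km/s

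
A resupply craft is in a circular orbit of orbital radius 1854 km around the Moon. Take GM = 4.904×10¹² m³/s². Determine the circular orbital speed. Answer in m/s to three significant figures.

v ≈ 1630 m/s

r = 1854 km = 1.854×10⁶ m.
For a circular orbit v = √(μ/r) = √(4.904×10¹² / 1.854×10⁶) = √(2.645×10⁶) = 1626 m/s.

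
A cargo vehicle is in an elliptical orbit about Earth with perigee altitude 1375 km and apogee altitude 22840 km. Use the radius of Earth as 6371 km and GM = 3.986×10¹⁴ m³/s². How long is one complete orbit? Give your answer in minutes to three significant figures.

T ≈ 417 minutes

r_p = 6371 + 1375 = 7746.0 km = 7.7460×10⁶ m.
r_a = 6371 + 22840 = 29211 km = 2.9211×10⁷ m.
Semi-major axis a = (r_p + r_a)/2 = (7746.0 + 29211)/2 = 18478 km = 1.848×10⁷ m.
By Kepler's third law T = 2π√(a³/μ) = 2π × 3.979×10³ = 2.500×10⁴ s.
= 416.6 minutes.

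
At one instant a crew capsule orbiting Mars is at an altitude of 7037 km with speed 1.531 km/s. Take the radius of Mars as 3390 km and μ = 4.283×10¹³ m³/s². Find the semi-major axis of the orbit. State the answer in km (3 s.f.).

r = 3390 + 7037 = 10427 km = 1.043×10⁷ m.
Vis-viva rearranged: 1/a = 2/r − v²/μ = 1.918×10⁻⁷ − 5.473×10⁻⁸ = 1.371×10⁻⁷ m⁻¹.
a = 7.295×10⁶ m = 7294.9 km.

a ≈ 7290 km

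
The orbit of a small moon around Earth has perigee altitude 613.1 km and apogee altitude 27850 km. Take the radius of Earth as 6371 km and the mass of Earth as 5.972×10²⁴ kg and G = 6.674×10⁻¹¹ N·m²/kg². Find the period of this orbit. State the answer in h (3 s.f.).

μ = GM = 6.674×10⁻¹¹ × 5.972×10²⁴ = 3.986×10¹⁴ m³/s².
r_p = 6371 + 613.1 = 6984.1 km = 6.9841×10⁶ m.
r_a = 6371 + 27850 = 34221 km = 3.4221×10⁷ m.
Semi-major axis a = (r_p + r_a)/2 = (6984.1 + 34221)/2 = 20603 km = 2.060×10⁷ m.
By Kepler's third law T = 2π√(a³/μ) = 2π × 4.684×10³ = 2.943×10⁴ s.
= 8.175 h.

T ≈ 8.18 h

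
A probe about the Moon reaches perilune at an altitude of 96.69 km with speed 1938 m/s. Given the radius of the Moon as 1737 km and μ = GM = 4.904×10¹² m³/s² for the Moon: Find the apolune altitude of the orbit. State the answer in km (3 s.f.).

r_p = 1737 + 96.69 = 1833.7 km = 1.834×10⁶ m.
Specific energy ε = v²/2 − μ/r = -7.965×10⁵ J/kg, so a = −μ/(2ε) = 3.079×10⁶ m.
The apsides satisfy r_p + r_a = 2a, so the apolune radius is 2a − r_p = 4.324×10⁶ m = 4323.5 km.
Apolune altitude = 4323.5 − 1737 = 2586.5 km.

apolune altitude ≈ 2590 km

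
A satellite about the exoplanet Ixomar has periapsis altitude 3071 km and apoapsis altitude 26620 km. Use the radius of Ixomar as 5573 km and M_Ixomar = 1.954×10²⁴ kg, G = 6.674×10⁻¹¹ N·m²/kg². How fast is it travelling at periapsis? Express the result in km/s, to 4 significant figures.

v ≈ 4.877 km/s

μ = GM = 6.674×10⁻¹¹ × 1.954×10²⁴ = 1.304×10¹⁴ m³/s².
r_p = 5573 + 3071 = 8644.0 km = 8.6440×10⁶ m.
r_a = 5573 + 26620 = 32193 km = 3.2193×10⁷ m.
Semi-major axis a = (r_p + r_a)/2 = 20418 km = 2.042×10⁷ m.
Vis-viva: v² = μ(2/r − 1/a) = 1.304×10¹⁴ × (2.314×10⁻⁷ − 4.898×10⁻⁸) = 2.379×10⁷ m²/s².
v = 4877 m/s = 4.877 km/s.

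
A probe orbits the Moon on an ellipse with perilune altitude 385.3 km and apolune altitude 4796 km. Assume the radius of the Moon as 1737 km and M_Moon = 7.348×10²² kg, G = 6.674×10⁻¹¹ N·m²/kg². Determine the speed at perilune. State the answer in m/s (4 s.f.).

μ = GM = 6.674×10⁻¹¹ × 7.348×10²² = 4.904×10¹² m³/s².
r_p = 1737 + 385.3 = 2122.3 km = 2.1223×10⁶ m.
r_a = 1737 + 4796 = 6533.0 km = 6.5330×10⁶ m.
Semi-major axis a = (r_p + r_a)/2 = 4327.6 km = 4.328×10⁶ m.
Vis-viva: v² = μ(2/r − 1/a) = 4.904×10¹² × (9.424×10⁻⁷ − 2.311×10⁻⁷) = 3.488×10⁶ m²/s².
v = 1868 m/s.

v ≈ 1868 m/s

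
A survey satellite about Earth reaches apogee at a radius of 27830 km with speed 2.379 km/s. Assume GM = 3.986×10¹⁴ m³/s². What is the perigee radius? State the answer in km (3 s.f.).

r_a = 2.783×10⁷ m.
Specific energy ε = v²/2 − μ/r = -1.149×10⁷ J/kg, so a = −μ/(2ε) = 1.734×10⁷ m.
The apsides satisfy r_p + r_a = 2a, so the perigee radius is 2a − r_a = 6.852×10⁶ m = 6852.4 km.

perigee radius ≈ 6850 km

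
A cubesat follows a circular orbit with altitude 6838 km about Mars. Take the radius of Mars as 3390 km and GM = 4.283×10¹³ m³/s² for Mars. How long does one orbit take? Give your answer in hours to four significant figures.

T ≈ 8.723 hours

r = 3390 + 6838 = 10228 km = 1.0228×10⁷ m.
Kepler's third law: T = 2π√(r³/μ) = 2π√((1.023×10⁷)³ / 4.283×10¹³).
r³/μ = 2.498×10⁷ s², so T = 2π × 4.998×10³ = 3.140×10⁴ s.
Converting: 3.140×10⁴ s ÷ 3600 = 8.723 hours.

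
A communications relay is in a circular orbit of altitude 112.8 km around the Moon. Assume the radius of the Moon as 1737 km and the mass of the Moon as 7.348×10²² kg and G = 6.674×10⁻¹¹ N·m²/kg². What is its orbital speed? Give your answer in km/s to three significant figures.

μ = GM = 6.674×10⁻¹¹ × 7.348×10²² = 4.904×10¹² m³/s².
r = 1737 + 112.8 = 1849.8 km = 1.8498×10⁶ m.
For a circular orbit v = √(μ/r) = √(4.904×10¹² / 1.850×10⁶) = √(2.651×10⁶) = 1628 m/s.
That is 1.628 km/s.

v ≈ 1.63 km/s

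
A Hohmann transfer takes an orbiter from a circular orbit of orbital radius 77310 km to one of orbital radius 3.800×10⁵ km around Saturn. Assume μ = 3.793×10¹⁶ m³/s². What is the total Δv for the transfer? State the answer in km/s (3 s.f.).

Δv_total ≈ 10.6 km/s

r₁ = 77310 km = 7.731×10⁷ m.
r₂ = 3.800×10⁵ km = 3.800×10⁸ m.
Transfer ellipse a_t = (r₁ + r₂)/2 = 2.287×10⁸ m.
At r₁: circular v_c1 = √(μ/r₁) = 22150 m/s; transfer-perikrone v_p = √[μ(2/r₁ − 1/a_t)] = 28550 m/s.
Δv₁ = v_p − v_c1 = 6405 m/s.
At r₂: circular v_c2 = √(μ/r₂) = 9991 m/s; transfer-apokrone v_a = √[μ(2/r₂ − 1/a_t)] = 5809 m/s.
Δv₂ = v_c2 − v_a = 4181 m/s.
Total Δv = Δv₁ + Δv₂ = 10590 m/s = 10.59 km/s.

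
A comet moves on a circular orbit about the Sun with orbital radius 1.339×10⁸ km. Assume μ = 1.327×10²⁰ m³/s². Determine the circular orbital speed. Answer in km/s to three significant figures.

r = 1.339×10⁸ km = 1.339×10¹¹ m.
For a circular orbit v = √(μ/r) = √(1.327×10²⁰ / 1.339×10¹¹) = √(9.910×10⁸) = 31480 m/s.
That is 31.48 km/s.

v ≈ 31.5 km/s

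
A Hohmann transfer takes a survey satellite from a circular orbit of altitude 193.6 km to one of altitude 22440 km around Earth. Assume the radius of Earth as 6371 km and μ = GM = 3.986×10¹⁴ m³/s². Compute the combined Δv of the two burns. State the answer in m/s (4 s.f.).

r₁ = 6371 + 193.6 = 6564.6 km = 6.5646×10⁶ m.
r₂ = 6371 + 22440 = 28811 km = 2.8811×10⁷ m.
Transfer ellipse a_t = (r₁ + r₂)/2 = 1.769×10⁷ m.
At r₁: circular v_c1 = √(μ/r₁) = 7792 m/s; transfer-perigee v_p = √[μ(2/r₁ − 1/a_t)] = 9945 m/s.
Δv₁ = v_p − v_c1 = 2153 m/s.
At r₂: circular v_c2 = √(μ/r₂) = 3720 m/s; transfer-apogee v_a = √[μ(2/r₂ − 1/a_t)] = 2266 m/s.
Δv₂ = v_c2 − v_a = 1454 m/s.
Total Δv = Δv₁ + Δv₂ = 3606 m/s.

Δv_total ≈ 3606 m/s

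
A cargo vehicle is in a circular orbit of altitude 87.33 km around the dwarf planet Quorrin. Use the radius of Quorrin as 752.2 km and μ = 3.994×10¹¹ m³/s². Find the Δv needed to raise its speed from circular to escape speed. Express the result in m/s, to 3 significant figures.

Δv ≈ 286 m/s

r = 752.2 + 87.33 = 839.53 km = 8.3953×10⁵ m.
Circular speed v_c = √(μ/r) = 689.7 m/s.
Escape speed v_esc = √(2μ/r) = √2 × v_c = 975.4 m/s.
Δv = v_esc − v_c = 285.7 m/s.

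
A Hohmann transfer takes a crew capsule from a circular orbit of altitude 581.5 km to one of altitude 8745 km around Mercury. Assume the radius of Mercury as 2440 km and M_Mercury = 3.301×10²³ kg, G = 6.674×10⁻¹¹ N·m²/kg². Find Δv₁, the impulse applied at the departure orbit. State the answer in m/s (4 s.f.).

Δv ≈ 688.1 m/s

μ = GM = 6.674×10⁻¹¹ × 3.301×10²³ = 2.203×10¹³ m³/s².
r₁ = 2440 + 581.5 = 3021.5 km = 3.0215×10⁶ m.
r₂ = 2440 + 8745 = 11185 km = 1.1185×10⁷ m.
Transfer ellipse a_t = (r₁ + r₂)/2 = 7.103×10⁶ m.
At r₁: circular v_c1 = √(μ/r₁) = 2700 m/s; transfer-periherm v_p = √[μ(2/r₁ − 1/a_t)] = 3388 m/s.
Δv₁ = v_p − v_c1 = 688.1 m/s.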